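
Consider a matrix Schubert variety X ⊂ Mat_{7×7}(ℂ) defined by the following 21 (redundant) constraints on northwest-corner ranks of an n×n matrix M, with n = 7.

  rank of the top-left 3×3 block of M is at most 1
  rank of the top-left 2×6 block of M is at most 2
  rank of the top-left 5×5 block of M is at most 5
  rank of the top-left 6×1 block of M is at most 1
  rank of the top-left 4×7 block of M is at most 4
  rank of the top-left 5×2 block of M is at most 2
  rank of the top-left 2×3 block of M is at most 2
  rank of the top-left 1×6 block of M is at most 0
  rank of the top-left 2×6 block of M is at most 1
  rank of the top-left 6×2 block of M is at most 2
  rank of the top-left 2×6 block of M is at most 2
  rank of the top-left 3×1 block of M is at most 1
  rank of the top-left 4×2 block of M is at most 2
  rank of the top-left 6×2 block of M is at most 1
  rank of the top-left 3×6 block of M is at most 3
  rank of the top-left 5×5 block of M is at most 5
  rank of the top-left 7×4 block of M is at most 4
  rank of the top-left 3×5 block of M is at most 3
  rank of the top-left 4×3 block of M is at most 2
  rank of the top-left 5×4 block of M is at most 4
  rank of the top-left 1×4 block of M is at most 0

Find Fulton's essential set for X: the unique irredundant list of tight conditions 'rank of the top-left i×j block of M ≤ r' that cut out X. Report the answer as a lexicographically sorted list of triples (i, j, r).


Propagating the 21 rank bounds to every northwest block:

  R[1]: 0 0 0 0 0 0 1
  R[2]: 1 1 1 1 1 1 2
  R[3]: 1 1 1 2 2 2 3
  R[4]: 1 1 2 3 3 3 4
  R[5]: 1 1 2 3 4 4 5
  R[6]: 1 1 2 3 4 5 6
  R[7]: 1 2 3 4 5 6 7

the unique w with this rank table is (7, 1, 4, 3, 5, 6, 2).

Fulton essential set (3 of the 11 Rothe cells):

[(1, 6, 0), (3, 3, 1), (6, 2, 1)]


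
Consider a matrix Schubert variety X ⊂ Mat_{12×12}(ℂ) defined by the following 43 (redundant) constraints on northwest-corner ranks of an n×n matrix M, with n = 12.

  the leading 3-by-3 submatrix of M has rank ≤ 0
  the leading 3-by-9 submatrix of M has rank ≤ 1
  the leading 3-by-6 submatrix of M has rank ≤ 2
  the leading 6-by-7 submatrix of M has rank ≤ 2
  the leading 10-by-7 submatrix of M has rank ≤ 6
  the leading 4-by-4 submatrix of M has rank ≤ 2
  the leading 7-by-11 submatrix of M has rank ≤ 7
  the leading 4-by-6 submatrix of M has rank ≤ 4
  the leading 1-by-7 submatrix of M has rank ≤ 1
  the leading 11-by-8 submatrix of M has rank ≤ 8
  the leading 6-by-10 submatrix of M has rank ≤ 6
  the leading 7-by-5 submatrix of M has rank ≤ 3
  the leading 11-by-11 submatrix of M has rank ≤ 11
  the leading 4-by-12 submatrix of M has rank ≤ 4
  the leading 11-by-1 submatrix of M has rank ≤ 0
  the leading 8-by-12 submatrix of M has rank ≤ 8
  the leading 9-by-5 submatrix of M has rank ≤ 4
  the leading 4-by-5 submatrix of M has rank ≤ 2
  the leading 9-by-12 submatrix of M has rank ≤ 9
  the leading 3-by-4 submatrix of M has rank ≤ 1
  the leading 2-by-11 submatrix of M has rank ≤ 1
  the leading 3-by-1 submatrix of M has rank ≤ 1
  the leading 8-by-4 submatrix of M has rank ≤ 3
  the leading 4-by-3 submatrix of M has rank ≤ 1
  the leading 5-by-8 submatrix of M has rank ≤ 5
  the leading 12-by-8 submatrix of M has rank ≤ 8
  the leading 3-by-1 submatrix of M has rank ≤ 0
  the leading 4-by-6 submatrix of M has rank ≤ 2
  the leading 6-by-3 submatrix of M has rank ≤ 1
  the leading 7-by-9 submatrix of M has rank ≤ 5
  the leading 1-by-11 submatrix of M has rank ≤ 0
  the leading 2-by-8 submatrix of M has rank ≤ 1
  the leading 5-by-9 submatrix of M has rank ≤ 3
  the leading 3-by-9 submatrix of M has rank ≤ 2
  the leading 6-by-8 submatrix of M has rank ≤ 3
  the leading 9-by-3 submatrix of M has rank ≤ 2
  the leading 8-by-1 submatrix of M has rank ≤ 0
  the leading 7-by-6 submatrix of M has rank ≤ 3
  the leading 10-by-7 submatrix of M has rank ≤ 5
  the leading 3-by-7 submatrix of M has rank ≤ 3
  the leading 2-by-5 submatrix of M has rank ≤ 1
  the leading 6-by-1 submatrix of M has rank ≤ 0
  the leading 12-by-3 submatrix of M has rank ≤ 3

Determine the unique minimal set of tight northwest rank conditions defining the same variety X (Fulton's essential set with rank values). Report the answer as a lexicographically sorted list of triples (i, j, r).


The tightest implied rank at each (i,j), from the 43 conditions:

  0 | 0 | 0 | 0 | 0 | 0 | 0 | 0 | 0 | 0 | 0 | 1
  0 | 0 | 0 | 1 | 1 | 1 | 1 | 1 | 1 | 1 | 1 | 2
  0 | 0 | 0 | 1 | 1 | 1 | 1 | 1 | 1 | 2 | 2 | 3
  0 | 1 | 1 | 2 | 2 | 2 | 2 | 2 | 2 | 3 | 3 | 4
  0 | 1 | 1 | 2 | 2 | 2 | 2 | 3 | 3 | 4 | 4 | 5
  0 | 1 | 1 | 2 | 2 | 2 | 2 | 3 | 4 | 5 | 5 | 6
  0 | 1 | 2 | 3 | 3 | 3 | 3 | 4 | 5 | 6 | 6 | 7
  0 | 1 | 2 | 3 | 4 | 4 | 4 | 5 | 6 | 7 | 7 | 8
  0 | 1 | 2 | 3 | 4 | 5 | 5 | 6 | 7 | 8 | 8 | 9
  0 | 1 | 2 | 3 | 4 | 5 | 5 | 6 | 7 | 8 | 9 | 10
  0 | 1 | 2 | 3 | 4 | 5 | 6 | 7 | 8 | 9 | 10 | 11
  1 | 2 | 3 | 4 | 5 | 6 | 7 | 8 | 9 | 10 | 11 | 12

the unique w with this rank table is (12, 4, 10, 2, 8, 9, 3, 5, 6, 11, 7, 1).

Rothe diagram D(w) (39 cells), 7 SE-corners (essential conditions):

[(1, 11, 0), (3, 3, 0), (3, 9, 1), (6, 3, 1), (6, 7, 2), (10, 7, 5), (11, 1, 0)]


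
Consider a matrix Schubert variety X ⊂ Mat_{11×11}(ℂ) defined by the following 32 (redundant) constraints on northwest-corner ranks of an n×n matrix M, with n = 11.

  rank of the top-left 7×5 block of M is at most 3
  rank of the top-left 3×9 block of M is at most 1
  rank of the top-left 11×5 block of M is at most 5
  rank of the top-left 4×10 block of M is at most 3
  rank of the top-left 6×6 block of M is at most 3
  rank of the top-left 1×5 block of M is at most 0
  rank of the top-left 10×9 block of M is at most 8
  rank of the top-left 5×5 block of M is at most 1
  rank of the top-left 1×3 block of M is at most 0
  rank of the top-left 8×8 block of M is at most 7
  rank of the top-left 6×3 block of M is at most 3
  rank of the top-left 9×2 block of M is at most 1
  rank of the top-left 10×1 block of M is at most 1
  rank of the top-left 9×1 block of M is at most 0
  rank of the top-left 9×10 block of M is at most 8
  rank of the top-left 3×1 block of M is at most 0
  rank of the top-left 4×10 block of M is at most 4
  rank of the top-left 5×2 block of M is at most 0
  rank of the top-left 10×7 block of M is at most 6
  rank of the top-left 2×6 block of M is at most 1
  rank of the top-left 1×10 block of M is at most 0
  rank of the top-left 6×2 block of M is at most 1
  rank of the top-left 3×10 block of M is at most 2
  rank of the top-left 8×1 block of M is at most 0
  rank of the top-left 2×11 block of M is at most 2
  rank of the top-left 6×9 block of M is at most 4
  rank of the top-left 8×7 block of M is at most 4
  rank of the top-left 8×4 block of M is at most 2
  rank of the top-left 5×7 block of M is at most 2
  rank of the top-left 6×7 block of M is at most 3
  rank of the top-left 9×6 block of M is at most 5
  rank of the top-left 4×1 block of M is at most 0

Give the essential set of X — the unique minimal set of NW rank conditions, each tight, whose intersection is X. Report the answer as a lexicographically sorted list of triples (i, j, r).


Reconstructing r_w from the 32 given conditions:

  0 0 0 0 0 0 0 0 0 0 1
  0 0 1 1 1 1 1 1 1 1 2
  0 0 1 1 1 1 1 1 1 2 3
  0 0 1 1 1 2 2 2 2 3 4
  0 0 1 1 1 2 2 3 3 4 5
  0 1 2 2 2 3 3 4 4 5 6
  0 1 2 2 3 4 4 5 5 6 7
  0 1 2 2 3 4 4 5 6 7 8
  0 1 2 3 4 5 5 6 7 8 9
  1 2 3 4 5 6 6 7 8 9 10
  1 2 3 4 5 6 7 8 9 10 11

reading off 1-entries of Δ²R: w = (11, 3, 10, 6, 8, 2, 5, 9, 4, 1, 7).

8 SE-corners of the 36-cell Rothe diagram give Ess(w):

[(1, 10, 0), (3, 9, 1), (5, 2, 0), (5, 5, 1), (5, 7, 2), (8, 4, 2), (8, 7, 4), (9, 1, 0)]


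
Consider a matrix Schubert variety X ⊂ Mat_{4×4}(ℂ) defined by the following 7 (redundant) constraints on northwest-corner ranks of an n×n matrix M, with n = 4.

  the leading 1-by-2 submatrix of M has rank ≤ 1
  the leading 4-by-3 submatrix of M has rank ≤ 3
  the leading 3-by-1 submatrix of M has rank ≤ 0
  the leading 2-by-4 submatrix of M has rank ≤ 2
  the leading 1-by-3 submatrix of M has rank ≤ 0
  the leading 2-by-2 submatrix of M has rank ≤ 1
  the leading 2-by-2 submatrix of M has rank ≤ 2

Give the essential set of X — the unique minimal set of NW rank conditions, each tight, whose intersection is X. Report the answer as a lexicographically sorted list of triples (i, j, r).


Reconstructing r_w from the 7 given conditions:

  row 1: 0  0  0  1
  row 2: 0  1  1  2
  row 3: 0  1  2  3
  row 4: 1  2  3  4

the unique w with this rank table is (4, 2, 3, 1).

ℓ(w)=5; the 2 essential cells (i,j,r):

[(1, 3, 0), (3, 1, 0)]


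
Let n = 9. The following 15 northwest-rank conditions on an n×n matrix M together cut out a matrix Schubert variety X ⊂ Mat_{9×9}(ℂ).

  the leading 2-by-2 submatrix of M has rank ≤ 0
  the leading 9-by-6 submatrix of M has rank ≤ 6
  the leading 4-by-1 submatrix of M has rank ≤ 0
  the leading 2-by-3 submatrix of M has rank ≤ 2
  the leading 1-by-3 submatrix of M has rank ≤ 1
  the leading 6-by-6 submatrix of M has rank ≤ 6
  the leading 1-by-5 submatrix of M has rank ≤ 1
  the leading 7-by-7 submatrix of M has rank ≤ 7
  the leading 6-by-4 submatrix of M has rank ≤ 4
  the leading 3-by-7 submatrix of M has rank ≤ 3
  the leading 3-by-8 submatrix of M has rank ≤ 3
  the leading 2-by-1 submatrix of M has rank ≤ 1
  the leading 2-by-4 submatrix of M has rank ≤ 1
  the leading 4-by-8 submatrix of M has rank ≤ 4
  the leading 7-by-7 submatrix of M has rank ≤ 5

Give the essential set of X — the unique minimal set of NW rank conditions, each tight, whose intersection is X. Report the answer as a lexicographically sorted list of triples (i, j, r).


The tightest implied rank at each (i,j), from the 15 conditions:

  i=1: 0 | 0 | 1 | 1 | 1 | 1 | 1 | 1 | 1
  i=2: 0 | 0 | 1 | 1 | 2 | 2 | 2 | 2 | 2
  i=3: 0 | 1 | 2 | 2 | 3 | 3 | 3 | 3 | 3
  i=4: 0 | 1 | 2 | 3 | 4 | 4 | 4 | 4 | 4
  i=5: 1 | 2 | 3 | 4 | 5 | 5 | 5 | 5 | 5
  i=6: 1 | 2 | 3 | 4 | 5 | 5 | 5 | 6 | 6
  i=7: 1 | 2 | 3 | 4 | 5 | 5 | 5 | 6 | 7
  i=8: 1 | 2 | 3 | 4 | 5 | 6 | 6 | 7 | 8
  i=9: 1 | 2 | 3 | 4 | 5 | 6 | 7 | 8 | 9

hence w(1..9) = (3, 5, 2, 4, 1, 8, 9, 6, 7).

Rothe diagram D(w) (11 cells), 4 SE-corners (essential conditions):

[(2, 2, 0), (2, 4, 1), (4, 1, 0), (7, 7, 5)]


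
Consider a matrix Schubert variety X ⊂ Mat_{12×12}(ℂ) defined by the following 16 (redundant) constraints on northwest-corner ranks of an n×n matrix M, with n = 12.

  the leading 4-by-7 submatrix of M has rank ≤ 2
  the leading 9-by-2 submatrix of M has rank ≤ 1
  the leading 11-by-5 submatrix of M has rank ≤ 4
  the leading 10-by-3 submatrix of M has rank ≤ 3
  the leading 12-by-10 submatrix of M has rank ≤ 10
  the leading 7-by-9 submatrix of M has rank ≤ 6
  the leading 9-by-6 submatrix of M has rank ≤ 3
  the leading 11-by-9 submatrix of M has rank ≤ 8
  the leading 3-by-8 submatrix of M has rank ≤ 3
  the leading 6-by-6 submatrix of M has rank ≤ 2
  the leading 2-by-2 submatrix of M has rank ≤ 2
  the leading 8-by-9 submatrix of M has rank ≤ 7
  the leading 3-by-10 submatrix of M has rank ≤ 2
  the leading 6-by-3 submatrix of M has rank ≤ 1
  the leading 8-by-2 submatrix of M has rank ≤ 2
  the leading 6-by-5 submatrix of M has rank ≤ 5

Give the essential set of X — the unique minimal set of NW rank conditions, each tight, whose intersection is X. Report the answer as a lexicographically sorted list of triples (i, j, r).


Recovering R(i,j) via the rank-extension bound from the 16 conditions:

  row 1: 1, 1, 1, 1, 1, 1, 1, 1, 1, 1, 1, 1
  row 2: 1, 1, 1, 2, 2, 2, 2, 2, 2, 2, 2, 2
  row 3: 1, 1, 1, 2, 2, 2, 2, 2, 2, 2, 3, 3
  row 4: 1, 1, 1, 2, 2, 2, 2, 3, 3, 3, 4, 4
  row 5: 1, 1, 1, 2, 2, 2, 3, 4, 4, 4, 5, 5
  row 6: 1, 1, 1, 2, 2, 2, 3, 4, 5, 5, 6, 6
  row 7: 1, 1, 2, 3, 3, 3, 4, 5, 6, 6, 7, 7
  row 8: 1, 1, 2, 3, 3, 3, 4, 5, 6, 7, 8, 8
  row 9: 1, 1, 2, 3, 3, 3, 4, 5, 6, 7, 8, 9
  row 10: 1, 2, 3, 4, 4, 4, 5, 6, 7, 8, 9, 10
  row 11: 1, 2, 3, 4, 4, 5, 6, 7, 8, 9, 10, 11
  row 12: 1, 2, 3, 4, 5, 6, 7, 8, 9, 10, 11, 12

giving w = (1, 4, 11, 8, 7, 9, 3, 10, 12, 2, 6, 5) via Δ²R.

D(w) has 31 cells with 7 SE-corners; essential set:

[(3, 10, 2), (4, 7, 2), (6, 3, 1), (6, 6, 2), (9, 2, 1), (9, 6, 3), (11, 5, 4)]


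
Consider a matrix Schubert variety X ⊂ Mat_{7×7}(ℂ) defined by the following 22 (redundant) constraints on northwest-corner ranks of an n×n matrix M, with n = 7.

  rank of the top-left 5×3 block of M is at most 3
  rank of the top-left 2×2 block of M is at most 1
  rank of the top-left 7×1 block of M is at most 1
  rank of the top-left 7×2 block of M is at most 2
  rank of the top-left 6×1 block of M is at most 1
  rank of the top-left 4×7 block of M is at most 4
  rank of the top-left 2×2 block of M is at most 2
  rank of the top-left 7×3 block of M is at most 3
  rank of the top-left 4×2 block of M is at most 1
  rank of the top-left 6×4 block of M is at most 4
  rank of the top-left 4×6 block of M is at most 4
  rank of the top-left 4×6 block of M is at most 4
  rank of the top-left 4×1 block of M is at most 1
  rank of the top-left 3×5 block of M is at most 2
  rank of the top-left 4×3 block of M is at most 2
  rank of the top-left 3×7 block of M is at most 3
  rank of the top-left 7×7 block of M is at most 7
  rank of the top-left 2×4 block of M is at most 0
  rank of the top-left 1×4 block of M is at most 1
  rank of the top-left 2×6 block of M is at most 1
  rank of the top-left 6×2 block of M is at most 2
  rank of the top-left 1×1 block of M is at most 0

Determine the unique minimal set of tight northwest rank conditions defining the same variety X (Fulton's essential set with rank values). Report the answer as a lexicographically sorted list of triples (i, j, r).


Recovering R(i,j) via the rank-extension bound from the 22 conditions:

  R[1]: 0, 0, 0, 0, 1, 1, 1
  R[2]: 0, 0, 0, 0, 1, 1, 2
  R[3]: 1, 1, 1, 1, 2, 2, 3
  R[4]: 1, 1, 2, 2, 3, 3, 4
  R[5]: 1, 2, 3, 3, 4, 4, 5
  R[6]: 1, 2, 3, 4, 5, 5, 6
  R[7]: 1, 2, 3, 4, 5, 6, 7

hence w(1..7) = (5, 7, 1, 3, 2, 4, 6).

Fulton essential set (3 of the 10 Rothe cells):

[(2, 4, 0), (2, 6, 1), (4, 2, 1)]


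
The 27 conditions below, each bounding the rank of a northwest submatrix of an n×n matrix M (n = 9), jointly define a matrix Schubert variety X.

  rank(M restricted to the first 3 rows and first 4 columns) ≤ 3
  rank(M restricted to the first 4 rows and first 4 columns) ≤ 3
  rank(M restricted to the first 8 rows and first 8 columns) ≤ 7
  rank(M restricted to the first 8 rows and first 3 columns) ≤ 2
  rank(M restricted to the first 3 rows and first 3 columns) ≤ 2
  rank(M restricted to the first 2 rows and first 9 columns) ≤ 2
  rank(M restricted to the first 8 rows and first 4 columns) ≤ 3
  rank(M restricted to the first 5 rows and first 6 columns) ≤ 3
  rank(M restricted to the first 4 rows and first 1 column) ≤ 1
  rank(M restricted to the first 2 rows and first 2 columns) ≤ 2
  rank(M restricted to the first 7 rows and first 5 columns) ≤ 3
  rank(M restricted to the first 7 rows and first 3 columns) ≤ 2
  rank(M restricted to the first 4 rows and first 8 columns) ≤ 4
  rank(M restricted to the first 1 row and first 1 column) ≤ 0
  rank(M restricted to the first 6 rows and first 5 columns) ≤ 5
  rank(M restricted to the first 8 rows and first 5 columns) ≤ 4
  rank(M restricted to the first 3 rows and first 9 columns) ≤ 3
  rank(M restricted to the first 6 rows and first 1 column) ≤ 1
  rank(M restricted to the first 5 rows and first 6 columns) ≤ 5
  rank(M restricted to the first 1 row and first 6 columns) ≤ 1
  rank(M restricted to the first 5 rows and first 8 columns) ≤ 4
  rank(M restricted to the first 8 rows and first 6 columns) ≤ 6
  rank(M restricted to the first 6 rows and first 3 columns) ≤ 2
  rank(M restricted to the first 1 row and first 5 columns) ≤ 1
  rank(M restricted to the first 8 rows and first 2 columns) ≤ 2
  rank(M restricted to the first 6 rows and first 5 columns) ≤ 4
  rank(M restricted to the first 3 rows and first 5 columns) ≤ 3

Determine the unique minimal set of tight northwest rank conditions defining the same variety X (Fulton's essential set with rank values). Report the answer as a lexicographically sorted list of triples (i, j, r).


Rank table r_w(9×9) implied by the 27 constraints:

  R[1]: 0 1 1 1 1 1 1 1 1
  R[2]: 1 2 2 2 2 2 2 2 2
  R[3]: 1 2 2 3 3 3 3 3 3
  R[4]: 1 2 2 3 3 3 4 4 4
  R[5]: 1 2 2 3 3 3 4 4 5
  R[6]: 1 2 2 3 3 4 5 5 6
  R[7]: 1 2 2 3 3 4 5 6 7
  R[8]: 1 2 2 3 4 5 6 7 8
  R[9]: 1 2 3 4 5 6 7 8 9

so w = (2, 1, 4, 7, 9, 6, 8, 5, 3).

Rothe diagram D(w) (14 cells), 5 SE-corners (essential conditions):

[(1, 1, 0), (5, 6, 3), (5, 8, 4), (7, 5, 3), (8, 3, 2)]


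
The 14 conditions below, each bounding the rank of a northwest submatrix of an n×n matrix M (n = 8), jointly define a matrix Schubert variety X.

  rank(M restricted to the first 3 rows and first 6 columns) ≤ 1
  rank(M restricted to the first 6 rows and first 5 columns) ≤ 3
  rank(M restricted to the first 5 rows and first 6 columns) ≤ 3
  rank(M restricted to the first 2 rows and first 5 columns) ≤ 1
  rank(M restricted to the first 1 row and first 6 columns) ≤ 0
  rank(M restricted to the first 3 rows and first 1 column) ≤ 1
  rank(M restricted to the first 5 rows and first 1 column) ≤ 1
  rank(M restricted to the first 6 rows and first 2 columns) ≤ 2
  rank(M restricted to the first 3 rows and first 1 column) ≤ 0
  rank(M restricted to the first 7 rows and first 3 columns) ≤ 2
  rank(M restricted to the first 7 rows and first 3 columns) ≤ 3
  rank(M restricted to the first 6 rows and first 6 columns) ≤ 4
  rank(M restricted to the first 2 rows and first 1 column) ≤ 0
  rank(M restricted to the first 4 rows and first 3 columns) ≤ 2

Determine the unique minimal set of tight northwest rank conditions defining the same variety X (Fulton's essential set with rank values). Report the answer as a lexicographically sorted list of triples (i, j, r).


Rank table r_w(8×8) implied by the 14 constraints:

  i=1: 0 0 0 0 0 0 1 1
  i=2: 0 1 1 1 1 1 2 2
  i=3: 0 1 1 1 1 1 2 3
  i=4: 1 2 2 2 2 2 3 4
  i=5: 1 2 2 3 3 3 4 5
  i=6: 1 2 2 3 3 4 5 6
  i=7: 1 2 2 3 4 5 6 7
  i=8: 1 2 3 4 5 6 7 8

giving w = (7, 2, 8, 1, 4, 6, 5, 3) via Δ²R.

5 SE-corners of the 16-cell Rothe diagram give Ess(w):

[(1, 6, 0), (3, 1, 0), (3, 6, 1), (6, 5, 3), (7, 3, 2)]


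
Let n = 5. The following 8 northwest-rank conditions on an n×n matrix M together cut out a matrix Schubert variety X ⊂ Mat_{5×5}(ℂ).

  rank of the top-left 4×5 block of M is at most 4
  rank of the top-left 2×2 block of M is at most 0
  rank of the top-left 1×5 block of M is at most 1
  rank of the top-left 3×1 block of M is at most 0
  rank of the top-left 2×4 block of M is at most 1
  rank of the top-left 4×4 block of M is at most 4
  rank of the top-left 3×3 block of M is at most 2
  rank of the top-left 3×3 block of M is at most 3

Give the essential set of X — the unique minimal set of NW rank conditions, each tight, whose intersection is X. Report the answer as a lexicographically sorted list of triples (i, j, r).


Computing R[i][j] = min implied NW-rank bound (n=5, 8 conditions):

  R[1]: 0  0  1  1  1
  R[2]: 0  0  1  1  2
  R[3]: 0  1  2  2  3
  R[4]: 1  2  3  3  4
  R[5]: 1  2  3  4  5

second differences of R give the permutation w = (3, 5, 2, 1, 4).

D(w) has 6 cells with 3 SE-corners; essential set:

[(2, 2, 0), (2, 4, 1), (3, 1, 0)]


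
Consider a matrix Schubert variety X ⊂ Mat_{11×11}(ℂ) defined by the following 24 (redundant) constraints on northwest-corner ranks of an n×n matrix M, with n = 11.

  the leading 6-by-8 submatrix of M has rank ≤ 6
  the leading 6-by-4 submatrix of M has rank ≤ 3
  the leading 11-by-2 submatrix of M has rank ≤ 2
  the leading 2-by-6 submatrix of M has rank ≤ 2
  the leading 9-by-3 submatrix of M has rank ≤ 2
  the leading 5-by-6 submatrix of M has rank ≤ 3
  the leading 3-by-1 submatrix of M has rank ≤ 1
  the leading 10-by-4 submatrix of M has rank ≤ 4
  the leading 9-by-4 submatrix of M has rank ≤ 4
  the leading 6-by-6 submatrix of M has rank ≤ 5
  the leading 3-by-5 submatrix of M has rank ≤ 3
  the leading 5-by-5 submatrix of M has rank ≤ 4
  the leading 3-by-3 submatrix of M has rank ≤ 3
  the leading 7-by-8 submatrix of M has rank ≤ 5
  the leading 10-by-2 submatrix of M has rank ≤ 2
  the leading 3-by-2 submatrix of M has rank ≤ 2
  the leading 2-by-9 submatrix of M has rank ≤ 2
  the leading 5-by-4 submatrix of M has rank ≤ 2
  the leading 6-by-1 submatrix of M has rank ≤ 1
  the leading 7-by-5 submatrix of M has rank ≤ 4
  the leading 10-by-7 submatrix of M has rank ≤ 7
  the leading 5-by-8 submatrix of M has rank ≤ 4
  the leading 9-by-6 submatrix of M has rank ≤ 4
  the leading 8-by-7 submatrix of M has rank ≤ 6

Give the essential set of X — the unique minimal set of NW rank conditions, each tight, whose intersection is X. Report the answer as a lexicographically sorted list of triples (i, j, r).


The tightest implied rank at each (i,j), from the 24 conditions:

  row 1: 1, 1, 1, 1, 1, 1, 1, 1, 1, 1, 1
  row 2: 1, 2, 2, 2, 2, 2, 2, 2, 2, 2, 2
  row 3: 1, 2, 2, 2, 3, 3, 3, 3, 3, 3, 3
  row 4: 1, 2, 2, 2, 3, 3, 4, 4, 4, 4, 4
  row 5: 1, 2, 2, 2, 3, 3, 4, 4, 5, 5, 5
  row 6: 1, 2, 2, 3, 4, 4, 5, 5, 6, 6, 6
  row 7: 1, 2, 2, 3, 4, 4, 5, 5, 6, 7, 7
  row 8: 1, 2, 2, 3, 4, 4, 5, 6, 7, 8, 8
  row 9: 1, 2, 2, 3, 4, 4, 5, 6, 7, 8, 9
  row 10: 1, 2, 3, 4, 5, 5, 6, 7, 8, 9, 10
  row 11: 1, 2, 3, 4, 5, 6, 7, 8, 9, 10, 11

second differences of R give the permutation w = (1, 2, 5, 7, 9, 4, 10, 8, 11, 3, 6).

Rothe diagram D(w) (17 cells), 6 SE-corners (essential conditions):

[(5, 4, 2), (5, 6, 3), (5, 8, 4), (7, 8, 5), (9, 3, 2), (9, 6, 4)]


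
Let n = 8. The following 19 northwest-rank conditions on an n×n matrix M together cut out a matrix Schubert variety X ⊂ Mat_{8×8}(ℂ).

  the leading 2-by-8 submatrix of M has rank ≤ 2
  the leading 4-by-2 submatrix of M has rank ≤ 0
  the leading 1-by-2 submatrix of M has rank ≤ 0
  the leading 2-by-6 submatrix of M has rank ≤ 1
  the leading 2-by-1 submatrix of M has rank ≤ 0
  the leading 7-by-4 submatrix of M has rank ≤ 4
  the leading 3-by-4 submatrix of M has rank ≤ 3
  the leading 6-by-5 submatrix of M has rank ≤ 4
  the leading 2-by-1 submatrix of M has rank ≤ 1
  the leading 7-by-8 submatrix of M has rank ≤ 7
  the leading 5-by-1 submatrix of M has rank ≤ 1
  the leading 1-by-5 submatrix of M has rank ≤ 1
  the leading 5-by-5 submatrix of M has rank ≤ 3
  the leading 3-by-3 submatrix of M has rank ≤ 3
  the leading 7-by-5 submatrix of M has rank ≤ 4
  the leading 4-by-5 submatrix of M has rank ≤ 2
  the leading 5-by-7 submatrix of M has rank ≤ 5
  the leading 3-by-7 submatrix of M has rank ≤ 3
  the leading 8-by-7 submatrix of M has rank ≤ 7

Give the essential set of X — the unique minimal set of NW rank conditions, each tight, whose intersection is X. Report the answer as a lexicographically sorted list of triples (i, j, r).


Computing R[i][j] = min implied NW-rank bound (n=8, 19 conditions):

  i=1: 0 0 1 1 1 1 1 1
  i=2: 0 0 1 1 1 1 2 2
  i=3: 0 0 1 2 2 2 3 3
  i=4: 0 0 1 2 2 3 4 4
  i=5: 1 1 2 3 3 4 5 5
  i=6: 1 2 3 4 4 5 6 6
  i=7: 1 2 3 4 4 5 6 7
  i=8: 1 2 3 4 5 6 7 8

the unique w with this rank table is (3, 7, 4, 6, 1, 2, 8, 5).

Fulton essential set (4 of the 13 Rothe cells):

[(2, 6, 1), (4, 2, 0), (4, 5, 2), (7, 5, 4)]


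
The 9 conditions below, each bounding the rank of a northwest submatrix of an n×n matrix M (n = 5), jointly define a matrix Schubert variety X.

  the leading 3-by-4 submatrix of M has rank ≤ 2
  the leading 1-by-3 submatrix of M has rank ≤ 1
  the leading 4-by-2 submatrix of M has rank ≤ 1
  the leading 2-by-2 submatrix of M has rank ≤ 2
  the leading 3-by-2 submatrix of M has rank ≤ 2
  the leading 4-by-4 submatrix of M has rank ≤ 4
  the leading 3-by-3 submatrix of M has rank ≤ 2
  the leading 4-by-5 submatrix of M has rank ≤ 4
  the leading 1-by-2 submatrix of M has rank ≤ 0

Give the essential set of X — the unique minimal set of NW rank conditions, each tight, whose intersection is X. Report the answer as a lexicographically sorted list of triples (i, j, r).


Recovering R(i,j) via the rank-extension bound from the 9 conditions:

  row 1: 0, 0, 1, 1, 1
  row 2: 1, 1, 2, 2, 2
  row 3: 1, 1, 2, 2, 3
  row 4: 1, 1, 2, 3, 4
  row 5: 1, 2, 3, 4, 5

so w = (3, 1, 5, 4, 2).

|D(w)|=5, |Ess(w)|=3:

[(1, 2, 0), (3, 4, 2), (4, 2, 1)]


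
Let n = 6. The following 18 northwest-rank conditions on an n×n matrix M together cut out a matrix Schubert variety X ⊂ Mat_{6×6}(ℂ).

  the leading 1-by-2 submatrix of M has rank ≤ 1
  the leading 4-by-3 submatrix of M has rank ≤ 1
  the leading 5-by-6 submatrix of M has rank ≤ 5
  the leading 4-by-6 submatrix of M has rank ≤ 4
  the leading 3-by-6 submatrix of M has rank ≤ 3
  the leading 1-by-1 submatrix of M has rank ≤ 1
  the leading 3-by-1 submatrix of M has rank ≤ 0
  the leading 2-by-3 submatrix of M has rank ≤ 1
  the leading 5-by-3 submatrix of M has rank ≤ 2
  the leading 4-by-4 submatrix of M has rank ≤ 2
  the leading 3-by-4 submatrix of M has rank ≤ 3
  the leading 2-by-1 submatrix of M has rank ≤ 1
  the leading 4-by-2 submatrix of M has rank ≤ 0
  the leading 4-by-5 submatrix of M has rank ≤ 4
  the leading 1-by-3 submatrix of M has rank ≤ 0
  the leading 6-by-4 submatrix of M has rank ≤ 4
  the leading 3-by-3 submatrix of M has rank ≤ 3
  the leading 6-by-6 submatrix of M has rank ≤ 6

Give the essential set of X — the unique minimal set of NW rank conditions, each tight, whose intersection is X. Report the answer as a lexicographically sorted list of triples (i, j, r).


Computing R[i][j] = min implied NW-rank bound (n=6, 18 conditions):

  0  0  0  1  1  1
  0  0  1  2  2  2
  0  0  1  2  3  3
  0  0  1  2  3  4
  1  1  2  3  4  5
  1  2  3  4  5  6

giving w = (4, 3, 5, 6, 1, 2) via Δ²R.

2 SE-corners of the 9-cell Rothe diagram give Ess(w):

[(1, 3, 0), (4, 2, 0)]


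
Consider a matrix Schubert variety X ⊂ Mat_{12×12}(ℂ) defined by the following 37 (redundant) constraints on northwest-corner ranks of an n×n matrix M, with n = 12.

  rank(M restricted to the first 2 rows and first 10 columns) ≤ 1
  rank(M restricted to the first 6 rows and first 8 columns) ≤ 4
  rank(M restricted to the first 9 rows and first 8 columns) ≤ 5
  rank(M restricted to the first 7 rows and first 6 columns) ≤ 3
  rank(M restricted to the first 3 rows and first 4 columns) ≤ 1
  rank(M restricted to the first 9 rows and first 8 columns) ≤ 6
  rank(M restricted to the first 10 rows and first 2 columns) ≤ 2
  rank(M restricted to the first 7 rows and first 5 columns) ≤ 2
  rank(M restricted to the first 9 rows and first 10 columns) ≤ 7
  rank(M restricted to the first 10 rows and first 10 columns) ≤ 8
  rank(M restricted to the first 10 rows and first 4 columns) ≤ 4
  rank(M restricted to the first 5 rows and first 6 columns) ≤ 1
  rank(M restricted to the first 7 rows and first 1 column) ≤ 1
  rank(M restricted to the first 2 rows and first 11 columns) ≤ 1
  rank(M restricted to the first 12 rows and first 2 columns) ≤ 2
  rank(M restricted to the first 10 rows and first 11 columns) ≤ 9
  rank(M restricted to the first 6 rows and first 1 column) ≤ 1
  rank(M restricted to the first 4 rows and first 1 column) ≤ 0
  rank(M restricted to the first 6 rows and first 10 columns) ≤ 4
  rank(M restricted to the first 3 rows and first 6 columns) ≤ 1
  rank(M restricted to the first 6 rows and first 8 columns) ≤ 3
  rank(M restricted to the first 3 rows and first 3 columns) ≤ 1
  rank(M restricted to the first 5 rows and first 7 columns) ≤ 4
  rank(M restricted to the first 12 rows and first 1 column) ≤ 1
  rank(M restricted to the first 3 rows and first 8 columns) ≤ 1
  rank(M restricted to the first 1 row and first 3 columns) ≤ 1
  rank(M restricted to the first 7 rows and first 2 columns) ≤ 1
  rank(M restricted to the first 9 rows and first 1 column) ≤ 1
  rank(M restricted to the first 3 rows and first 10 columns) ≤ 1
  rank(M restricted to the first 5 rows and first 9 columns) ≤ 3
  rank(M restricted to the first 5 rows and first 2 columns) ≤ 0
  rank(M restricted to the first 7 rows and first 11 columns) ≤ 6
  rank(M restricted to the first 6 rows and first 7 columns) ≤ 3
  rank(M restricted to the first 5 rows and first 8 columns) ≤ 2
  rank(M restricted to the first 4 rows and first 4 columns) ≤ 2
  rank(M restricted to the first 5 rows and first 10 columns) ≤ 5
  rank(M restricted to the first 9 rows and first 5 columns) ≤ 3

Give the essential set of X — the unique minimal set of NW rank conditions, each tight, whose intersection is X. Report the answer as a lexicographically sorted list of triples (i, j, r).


The tightest implied rank at each (i,j), from the 37 conditions:

  i=1: 0, 0, 1, 1, 1, 1, 1, 1, 1, 1, 1, 1
  i=2: 0, 0, 1, 1, 1, 1, 1, 1, 1, 1, 1, 2
  i=3: 0, 0, 1, 1, 1, 1, 1, 1, 1, 1, 2, 3
  i=4: 0, 0, 1, 1, 1, 1, 2, 2, 2, 2, 3, 4
  i=5: 0, 0, 1, 1, 1, 1, 2, 2, 3, 3, 4, 5
  i=6: 1, 1, 2, 2, 2, 2, 3, 3, 4, 4, 5, 6
  i=7: 1, 1, 2, 2, 2, 3, 4, 4, 5, 5, 6, 7
  i=8: 1, 2, 3, 3, 3, 4, 5, 5, 6, 6, 7, 8
  i=9: 1, 2, 3, 3, 3, 4, 5, 5, 6, 7, 8, 9
  i=10: 1, 2, 3, 4, 4, 5, 6, 6, 7, 8, 9, 10
  i=11: 1, 2, 3, 4, 5, 6, 7, 7, 8, 9, 10, 11
  i=12: 1, 2, 3, 4, 5, 6, 7, 8, 9, 10, 11, 12

reading off 1-entries of Δ²R: w = (3, 12, 11, 7, 9, 1, 6, 2, 10, 4, 5, 8).

|D(w)|=38, |Ess(w)|=9:

[(2, 11, 1), (3, 10, 1), (5, 2, 0), (5, 6, 1), (5, 8, 2), (7, 2, 1), (7, 5, 2), (9, 5, 3), (9, 8, 5)]


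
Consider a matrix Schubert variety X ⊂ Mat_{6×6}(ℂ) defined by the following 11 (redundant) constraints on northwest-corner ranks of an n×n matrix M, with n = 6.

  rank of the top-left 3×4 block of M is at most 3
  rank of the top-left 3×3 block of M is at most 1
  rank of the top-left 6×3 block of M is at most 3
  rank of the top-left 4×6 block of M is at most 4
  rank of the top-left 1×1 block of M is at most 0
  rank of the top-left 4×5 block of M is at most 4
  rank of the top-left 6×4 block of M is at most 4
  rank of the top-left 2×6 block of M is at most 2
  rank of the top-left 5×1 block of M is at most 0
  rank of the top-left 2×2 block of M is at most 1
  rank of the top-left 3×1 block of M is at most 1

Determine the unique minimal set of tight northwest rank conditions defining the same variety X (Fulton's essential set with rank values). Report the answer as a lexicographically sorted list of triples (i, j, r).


Recovering R(i,j) via the rank-extension bound from the 11 conditions:

  0 | 1 | 1 | 1 | 1 | 1
  0 | 1 | 1 | 2 | 2 | 2
  0 | 1 | 1 | 2 | 3 | 3
  0 | 1 | 2 | 3 | 4 | 4
  0 | 1 | 2 | 3 | 4 | 5
  1 | 2 | 3 | 4 | 5 | 6

second differences of R give the permutation w = (2, 4, 5, 3, 6, 1).

ℓ(w)=7; the 2 essential cells (i,j,r):

[(3, 3, 1), (5, 1, 0)]


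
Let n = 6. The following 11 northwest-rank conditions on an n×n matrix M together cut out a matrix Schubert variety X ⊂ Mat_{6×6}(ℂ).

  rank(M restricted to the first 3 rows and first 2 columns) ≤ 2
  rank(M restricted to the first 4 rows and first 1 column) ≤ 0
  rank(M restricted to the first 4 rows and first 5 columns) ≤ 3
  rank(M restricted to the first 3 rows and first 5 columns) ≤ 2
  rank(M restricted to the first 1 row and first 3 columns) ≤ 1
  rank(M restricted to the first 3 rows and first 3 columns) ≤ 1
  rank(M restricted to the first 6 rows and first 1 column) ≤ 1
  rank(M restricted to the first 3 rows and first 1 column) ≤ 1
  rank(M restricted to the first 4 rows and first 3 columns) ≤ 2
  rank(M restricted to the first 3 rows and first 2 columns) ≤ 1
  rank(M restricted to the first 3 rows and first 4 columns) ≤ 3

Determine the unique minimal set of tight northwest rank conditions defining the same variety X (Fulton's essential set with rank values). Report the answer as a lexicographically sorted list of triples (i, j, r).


Propagating the 11 rank bounds to every northwest block:

  R[1]: 0 | 1 | 1 | 1 | 1 | 1
  R[2]: 0 | 1 | 1 | 2 | 2 | 2
  R[3]: 0 | 1 | 1 | 2 | 2 | 3
  R[4]: 0 | 1 | 2 | 3 | 3 | 4
  R[5]: 1 | 2 | 3 | 4 | 4 | 5
  R[6]: 1 | 2 | 3 | 4 | 5 | 6

second differences of R give the permutation w = (2, 4, 6, 3, 1, 5).

3 SE-corners of the 7-cell Rothe diagram give Ess(w):

[(3, 3, 1), (3, 5, 2), (4, 1, 0)]


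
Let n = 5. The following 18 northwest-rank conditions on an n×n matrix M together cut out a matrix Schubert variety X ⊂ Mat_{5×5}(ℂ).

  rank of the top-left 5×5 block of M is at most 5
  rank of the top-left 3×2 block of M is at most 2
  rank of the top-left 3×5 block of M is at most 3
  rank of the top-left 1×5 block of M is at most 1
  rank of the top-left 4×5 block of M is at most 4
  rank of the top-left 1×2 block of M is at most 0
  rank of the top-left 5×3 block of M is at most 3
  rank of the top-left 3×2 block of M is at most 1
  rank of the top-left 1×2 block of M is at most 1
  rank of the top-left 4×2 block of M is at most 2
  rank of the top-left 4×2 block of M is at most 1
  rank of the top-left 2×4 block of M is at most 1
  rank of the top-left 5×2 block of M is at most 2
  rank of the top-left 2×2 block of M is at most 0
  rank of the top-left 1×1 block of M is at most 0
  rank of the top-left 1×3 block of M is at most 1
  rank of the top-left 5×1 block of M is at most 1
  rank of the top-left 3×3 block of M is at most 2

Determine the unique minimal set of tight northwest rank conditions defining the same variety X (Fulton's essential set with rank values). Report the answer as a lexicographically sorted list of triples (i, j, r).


Rank table r_w(5×5) implied by the 18 constraints:

  R[1]: 0, 0, 1, 1, 1
  R[2]: 0, 0, 1, 1, 2
  R[3]: 1, 1, 2, 2, 3
  R[4]: 1, 1, 2, 3, 4
  R[5]: 1, 2, 3, 4, 5

second differences of R give the permutation w = (3, 5, 1, 4, 2).

3 SE-corners of the 6-cell Rothe diagram give Ess(w):

[(2, 2, 0), (2, 4, 1), (4, 2, 1)]


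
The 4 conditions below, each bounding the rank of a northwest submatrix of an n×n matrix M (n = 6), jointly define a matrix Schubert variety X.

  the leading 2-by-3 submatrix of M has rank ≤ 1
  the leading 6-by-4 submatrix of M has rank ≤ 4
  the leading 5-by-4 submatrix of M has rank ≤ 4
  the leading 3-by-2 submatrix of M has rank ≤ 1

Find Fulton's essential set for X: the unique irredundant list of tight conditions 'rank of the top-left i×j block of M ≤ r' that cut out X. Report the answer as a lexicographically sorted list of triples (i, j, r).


Propagating the 4 rank bounds to every northwest block:

  1, 1, 1, 1, 1, 1
  1, 1, 1, 2, 2, 2
  1, 1, 2, 3, 3, 3
  1, 2, 3, 4, 4, 4
  1, 2, 3, 4, 5, 5
  1, 2, 3, 4, 5, 6

reading off 1-entries of Δ²R: w = (1, 4, 3, 2, 5, 6).

Fulton essential set (2 of the 3 Rothe cells):

[(2, 3, 1), (3, 2, 1)]


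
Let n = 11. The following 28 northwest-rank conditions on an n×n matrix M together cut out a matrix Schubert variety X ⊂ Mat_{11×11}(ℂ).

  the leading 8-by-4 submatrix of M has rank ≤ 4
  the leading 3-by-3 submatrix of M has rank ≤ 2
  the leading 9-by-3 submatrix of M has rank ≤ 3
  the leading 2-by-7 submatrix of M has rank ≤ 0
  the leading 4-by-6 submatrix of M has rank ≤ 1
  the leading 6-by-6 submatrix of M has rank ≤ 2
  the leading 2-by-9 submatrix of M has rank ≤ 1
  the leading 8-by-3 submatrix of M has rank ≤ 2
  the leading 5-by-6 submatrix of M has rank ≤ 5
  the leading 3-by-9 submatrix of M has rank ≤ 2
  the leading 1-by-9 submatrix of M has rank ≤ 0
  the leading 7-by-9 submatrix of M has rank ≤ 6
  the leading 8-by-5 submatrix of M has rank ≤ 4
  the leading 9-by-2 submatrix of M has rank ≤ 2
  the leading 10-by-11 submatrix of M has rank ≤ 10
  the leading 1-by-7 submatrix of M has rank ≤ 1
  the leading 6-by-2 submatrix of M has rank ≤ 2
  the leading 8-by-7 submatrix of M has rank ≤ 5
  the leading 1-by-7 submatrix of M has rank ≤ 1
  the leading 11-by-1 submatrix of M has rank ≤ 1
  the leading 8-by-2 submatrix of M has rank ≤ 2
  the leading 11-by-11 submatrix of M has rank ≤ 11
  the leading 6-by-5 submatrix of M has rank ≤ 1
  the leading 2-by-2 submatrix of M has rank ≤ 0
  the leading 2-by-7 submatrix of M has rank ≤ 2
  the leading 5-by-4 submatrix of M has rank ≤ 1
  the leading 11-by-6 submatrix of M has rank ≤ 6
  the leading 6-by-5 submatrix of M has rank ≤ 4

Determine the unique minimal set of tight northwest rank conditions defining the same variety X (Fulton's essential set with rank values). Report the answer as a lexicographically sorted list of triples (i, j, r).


Propagating the 28 rank bounds to every northwest block:

  i=1: 0 | 0 | 0 | 0 | 0 | 0 | 0 | 0 | 0 | 1 | 1
  i=2: 0 | 0 | 0 | 0 | 0 | 0 | 0 | 1 | 1 | 2 | 2
  i=3: 1 | 1 | 1 | 1 | 1 | 1 | 1 | 2 | 2 | 3 | 3
  i=4: 1 | 1 | 1 | 1 | 1 | 1 | 2 | 3 | 3 | 4 | 4
  i=5: 1 | 1 | 1 | 1 | 1 | 2 | 3 | 4 | 4 | 5 | 5
  i=6: 1 | 1 | 1 | 1 | 1 | 2 | 3 | 4 | 5 | 6 | 6
  i=7: 1 | 2 | 2 | 2 | 2 | 3 | 4 | 5 | 6 | 7 | 7
  i=8: 1 | 2 | 2 | 3 | 3 | 4 | 5 | 6 | 7 | 8 | 8
  i=9: 1 | 2 | 3 | 4 | 4 | 5 | 6 | 7 | 8 | 9 | 9
  i=10: 1 | 2 | 3 | 4 | 5 | 6 | 7 | 8 | 9 | 10 | 10
  i=11: 1 | 2 | 3 | 4 | 5 | 6 | 7 | 8 | 9 | 10 | 11

so w = (10, 8, 1, 7, 6, 9, 2, 4, 3, 5, 11).

ℓ(w)=30; the 5 essential cells (i,j,r):

[(1, 9, 0), (2, 7, 0), (4, 6, 1), (6, 5, 1), (8, 3, 2)]


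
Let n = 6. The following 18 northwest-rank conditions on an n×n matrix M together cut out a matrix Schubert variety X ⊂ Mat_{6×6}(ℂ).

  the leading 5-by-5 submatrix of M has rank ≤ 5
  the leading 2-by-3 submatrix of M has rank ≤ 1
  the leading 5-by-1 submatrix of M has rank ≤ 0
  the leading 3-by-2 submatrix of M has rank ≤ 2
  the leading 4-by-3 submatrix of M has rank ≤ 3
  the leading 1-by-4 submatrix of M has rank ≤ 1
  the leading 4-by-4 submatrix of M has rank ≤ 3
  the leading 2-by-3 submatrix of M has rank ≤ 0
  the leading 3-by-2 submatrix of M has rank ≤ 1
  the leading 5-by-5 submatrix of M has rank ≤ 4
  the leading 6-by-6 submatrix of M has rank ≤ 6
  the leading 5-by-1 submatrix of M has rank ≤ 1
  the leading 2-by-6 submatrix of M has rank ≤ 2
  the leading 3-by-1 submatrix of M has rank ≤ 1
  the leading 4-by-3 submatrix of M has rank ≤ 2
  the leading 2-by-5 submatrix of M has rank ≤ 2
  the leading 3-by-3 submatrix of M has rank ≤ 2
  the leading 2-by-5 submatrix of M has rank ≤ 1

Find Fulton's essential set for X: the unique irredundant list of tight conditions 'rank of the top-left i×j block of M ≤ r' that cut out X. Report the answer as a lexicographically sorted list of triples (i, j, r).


Computing R[i][j] = min implied NW-rank bound (n=6, 18 conditions):

  row 1: 0 0 0 1 1 1
  row 2: 0 0 0 1 1 2
  row 3: 0 1 1 2 2 3
  row 4: 0 1 2 3 3 4
  row 5: 0 1 2 3 4 5
  row 6: 1 2 3 4 5 6

giving w = (4, 6, 2, 3, 5, 1) via Δ²R.

ℓ(w)=10; the 3 essential cells (i,j,r):

[(2, 3, 0), (2, 5, 1), (5, 1, 0)]


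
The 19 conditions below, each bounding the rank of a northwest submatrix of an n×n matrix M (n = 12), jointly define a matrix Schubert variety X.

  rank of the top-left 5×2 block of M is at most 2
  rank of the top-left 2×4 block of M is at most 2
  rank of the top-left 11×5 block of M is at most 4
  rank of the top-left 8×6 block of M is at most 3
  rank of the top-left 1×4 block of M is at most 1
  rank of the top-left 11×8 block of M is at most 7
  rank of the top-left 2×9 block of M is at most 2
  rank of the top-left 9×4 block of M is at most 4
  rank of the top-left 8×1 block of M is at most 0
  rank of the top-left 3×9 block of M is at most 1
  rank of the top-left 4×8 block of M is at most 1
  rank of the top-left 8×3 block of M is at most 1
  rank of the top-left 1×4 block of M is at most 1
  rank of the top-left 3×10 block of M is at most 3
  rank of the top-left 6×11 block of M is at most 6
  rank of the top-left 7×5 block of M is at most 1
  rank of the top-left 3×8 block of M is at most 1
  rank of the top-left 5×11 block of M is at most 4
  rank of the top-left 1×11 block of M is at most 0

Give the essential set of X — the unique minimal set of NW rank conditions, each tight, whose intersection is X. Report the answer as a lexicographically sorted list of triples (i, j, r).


Recovering R(i,j) via the rank-extension bound from the 19 conditions:

  R[1]: 0 0 0 0 0 0 0 0 0 0 0 1
  R[2]: 0 1 1 1 1 1 1 1 1 1 1 2
  R[3]: 0 1 1 1 1 1 1 1 1 2 2 3
  R[4]: 0 1 1 1 1 1 1 1 2 3 3 4
  R[5]: 0 1 1 1 1 2 2 2 3 4 4 5
  R[6]: 0 1 1 1 1 2 3 3 4 5 5 6
  R[7]: 0 1 1 1 1 2 3 4 5 6 6 7
  R[8]: 0 1 1 2 2 3 4 5 6 7 7 8
  R[9]: 1 2 2 3 3 4 5 6 7 8 8 9
  R[10]: 1 2 3 4 4 5 6 7 8 9 9 10
  R[11]: 1 2 3 4 4 5 6 7 8 9 10 11
  R[12]: 1 2 3 4 5 6 7 8 9 10 11 12

reading off 1-entries of Δ²R: w = (12, 2, 10, 9, 6, 7, 8, 4, 1, 3, 11, 5).

Rothe diagram D(w) (42 cells), 7 SE-corners (essential conditions):

[(1, 11, 0), (3, 9, 1), (4, 8, 1), (7, 5, 1), (8, 1, 0), (8, 3, 1), (11, 5, 4)]
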